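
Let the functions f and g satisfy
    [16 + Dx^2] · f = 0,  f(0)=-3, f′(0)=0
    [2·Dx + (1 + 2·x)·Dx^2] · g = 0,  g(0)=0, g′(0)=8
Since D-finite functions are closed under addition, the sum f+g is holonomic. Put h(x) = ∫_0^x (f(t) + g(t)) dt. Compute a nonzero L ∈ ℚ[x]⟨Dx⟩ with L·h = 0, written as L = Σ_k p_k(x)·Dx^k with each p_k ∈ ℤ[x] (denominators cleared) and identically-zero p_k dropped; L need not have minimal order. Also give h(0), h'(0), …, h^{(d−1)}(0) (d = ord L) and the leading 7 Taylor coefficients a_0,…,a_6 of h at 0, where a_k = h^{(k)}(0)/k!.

L = (160 + 256·x + 256·x^2)·Dx^2 + (48 + 224·x + 384·x^2 + 256·x^3)·Dx^3 + (10 + 16·x + 16·x^2)·Dx^4 + (3 + 14·x + 24·x^2 + 16·x^3)·Dx^5  (order 5).
h: a_k = 0, -3, 4, 16/3, 8/3, -48/5, 64/15, …
ICs: h(0) = 0, h′(0) = -3, h′′(0) = 8, h′′′(0) = 32, h′′′′(0) = 64.

f: a_k = -3, 0, 24, 0, -32, 0, 256/15, …
g: a_k = 0, 8, -8, 32/3, -16, 128/5, -128/3, …
h₀=f+g: left-lcm gives L₀, ord ≤ 4.
h=∫h₀ ⇒ L = L₀·Dx.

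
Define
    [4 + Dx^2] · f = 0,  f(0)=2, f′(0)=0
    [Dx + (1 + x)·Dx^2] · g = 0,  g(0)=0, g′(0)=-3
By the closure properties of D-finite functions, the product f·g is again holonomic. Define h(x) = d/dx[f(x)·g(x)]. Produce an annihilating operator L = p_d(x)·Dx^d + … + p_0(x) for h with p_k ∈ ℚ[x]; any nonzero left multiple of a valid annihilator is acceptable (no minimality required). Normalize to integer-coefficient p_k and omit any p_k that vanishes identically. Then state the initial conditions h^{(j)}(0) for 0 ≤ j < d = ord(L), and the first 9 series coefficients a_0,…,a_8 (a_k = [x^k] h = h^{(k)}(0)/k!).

f: a_k = 2, 0, -4, 0, 4/3, 0, -8/45, 0, 4/315, …
g: a_k = 0, -3, 3/2, -1, 3/4, -3/5, 1/2, -3/7, 3/8, …
f·g: L₀ = L_f ⊗_s L_g, ord ≤ 2·2.
h=h₀': d/dx-closure on L₀ ⇒ L.
L = (-56 + 896·x + 4416·x^2 + 8064·x^3 + 7136·x^4 + 3072·x^5 + 512·x^6) + (72 + 776·x + 2080·x^2 + 2400·x^3 + 1280·x^4 + 256·x^5)·Dx + (70 + 824·x + 2780·x^2 + 4416·x^3 + 3664·x^4 + 1536·x^5 + 256·x^6)·Dx^2 + (18 + 194·x + 520·x^2 + 600·x^3 + 320·x^4 + 64·x^5)·Dx^3 + (21 + 150·x + 419·x^2 + 600·x^3 + 470·x^4 + 192·x^5 + 32·x^6)·Dx^4  (order 4).
h: a_k = -6, 6, 30, -18, -6, 0, 26/5, -62/15, 122/35, …
ICs: h(0) = -6, h′(0) = 6, h′′(0) = 60, h′′′(0) = -108.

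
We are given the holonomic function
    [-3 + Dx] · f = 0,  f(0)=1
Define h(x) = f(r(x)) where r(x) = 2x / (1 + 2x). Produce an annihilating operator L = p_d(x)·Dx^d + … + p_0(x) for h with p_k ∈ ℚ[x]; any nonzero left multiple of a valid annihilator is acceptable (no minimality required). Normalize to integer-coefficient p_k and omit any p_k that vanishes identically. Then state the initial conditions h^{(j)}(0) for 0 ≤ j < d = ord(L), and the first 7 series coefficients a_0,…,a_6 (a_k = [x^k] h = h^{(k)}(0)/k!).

L = -6 + (1 + 4·x + 4·x^2)·Dx  (order 1).
h: a_k = 1, 6, 6, -12, 6, 84/5, -276/5, …
ICs: h(0) = 1.

f: a_k = 1, 3, 9/2, 9/2, 27/8, 81/40, 81/80, …
Change of var in L_f (x↦r) gives L₀.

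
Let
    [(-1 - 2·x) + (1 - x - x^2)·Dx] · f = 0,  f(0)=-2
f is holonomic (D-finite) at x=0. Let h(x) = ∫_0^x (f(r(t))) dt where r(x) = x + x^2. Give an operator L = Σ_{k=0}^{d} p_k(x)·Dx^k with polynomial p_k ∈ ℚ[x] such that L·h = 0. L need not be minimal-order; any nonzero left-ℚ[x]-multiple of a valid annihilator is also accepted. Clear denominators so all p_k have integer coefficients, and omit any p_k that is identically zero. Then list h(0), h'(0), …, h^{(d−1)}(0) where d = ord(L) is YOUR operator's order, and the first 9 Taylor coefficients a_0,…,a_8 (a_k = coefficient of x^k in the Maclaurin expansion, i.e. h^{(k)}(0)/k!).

L = (1 + 4·x + 6·x^2 + 4·x^3)·Dx + (-1 + x + 2·x^2 + 2·x^3 + x^4)·Dx^2  (order 2).
h: a_k = 0, -2, -1, -2, -7/2, -32/5, -37/3, -172/7, -199/4, …
ICs: h(0) = 0, h′(0) = -2.

f: a_k = -2, -2, -4, -6, -10, -16, -26, -42, -68, …
f∘r: x↦r, Dx↦Dx/r' in L_f ⇒ L₀.
∫: right-multiply L₀ by Dx.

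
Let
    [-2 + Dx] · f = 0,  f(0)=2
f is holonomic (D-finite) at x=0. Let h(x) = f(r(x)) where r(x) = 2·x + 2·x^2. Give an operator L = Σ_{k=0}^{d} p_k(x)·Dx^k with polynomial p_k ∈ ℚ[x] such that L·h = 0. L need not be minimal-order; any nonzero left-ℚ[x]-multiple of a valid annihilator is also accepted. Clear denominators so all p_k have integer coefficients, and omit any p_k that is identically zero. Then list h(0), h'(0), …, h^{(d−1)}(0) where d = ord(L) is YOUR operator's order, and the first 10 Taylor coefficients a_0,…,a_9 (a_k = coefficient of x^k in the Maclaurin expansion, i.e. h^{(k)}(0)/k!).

f: a_k = 2, 4, 4, 8/3, 4/3, 8/15, 8/45, 16/315, 4/315, 8/2835, …
h₀=f(r): pull back L_f along r ⇒ L₀.
L = (-4 - 8·x) + Dx  (order 1).
h: a_k = 2, 8, 24, 160/3, 304/3, 832/5, 11072/45, 104192/315, 2880/7, 1351936/2835, …
ICs: h(0) = 2.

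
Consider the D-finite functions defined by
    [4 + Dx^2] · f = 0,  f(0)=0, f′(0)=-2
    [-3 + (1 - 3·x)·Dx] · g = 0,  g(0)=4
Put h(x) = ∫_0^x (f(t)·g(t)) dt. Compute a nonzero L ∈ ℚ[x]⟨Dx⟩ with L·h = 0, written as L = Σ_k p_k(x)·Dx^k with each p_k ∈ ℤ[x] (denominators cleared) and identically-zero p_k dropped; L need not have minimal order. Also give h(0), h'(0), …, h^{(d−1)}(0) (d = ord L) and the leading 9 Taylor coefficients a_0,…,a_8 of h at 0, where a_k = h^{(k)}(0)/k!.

f: a_k = 0, -2, 0, 4/3, 0, -4/15, 0, 8/315, 0, …
g: a_k = 4, 12, 36, 108, 324, 972, 2916, 8748, 26244, …
L₀ := L_f ⊗_s L_g (sym. prod.), ord ≤ 2.
h=∫₀ˣh₀: take L = L₀·Dx.
L = (-4 + 12·x)·Dx + 6·Dx^2 + (-1 + 3·x)·Dx^3  (order 3).
h: a_k = 0, 0, -4, -8, -50/3, -40, -4508/45, -1288/5, -212999/315, …
ICs: h(0) = 0, h′(0) = 0, h′′(0) = -8.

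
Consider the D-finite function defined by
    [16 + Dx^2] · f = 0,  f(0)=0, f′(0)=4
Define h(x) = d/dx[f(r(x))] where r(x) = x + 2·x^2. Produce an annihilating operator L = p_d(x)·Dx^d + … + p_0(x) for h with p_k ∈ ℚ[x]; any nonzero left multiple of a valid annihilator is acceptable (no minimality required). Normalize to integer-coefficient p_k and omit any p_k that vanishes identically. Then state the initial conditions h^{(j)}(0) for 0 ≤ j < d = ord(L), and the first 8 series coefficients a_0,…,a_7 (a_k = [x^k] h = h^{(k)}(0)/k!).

f: a_k = 0, 4, 0, -32/3, 0, 128/15, 0, -1024/315, …
Change of var in L_f (x↦r) gives L₀.
Differentiate: ansatz ord ≤ ord L₀ ⇒ L.
L = (64 + 256·x + 1536·x^2 + 4096·x^3 + 4096·x^4) + (-12 - 48·x)·Dx + (1 + 8·x + 16·x^2)·Dx^2  (order 2).
h: a_k = 4, 16, -32, -256, -1792/3, 0, 106496/45, 229376/45, …
ICs: h(0) = 4, h′(0) = 16.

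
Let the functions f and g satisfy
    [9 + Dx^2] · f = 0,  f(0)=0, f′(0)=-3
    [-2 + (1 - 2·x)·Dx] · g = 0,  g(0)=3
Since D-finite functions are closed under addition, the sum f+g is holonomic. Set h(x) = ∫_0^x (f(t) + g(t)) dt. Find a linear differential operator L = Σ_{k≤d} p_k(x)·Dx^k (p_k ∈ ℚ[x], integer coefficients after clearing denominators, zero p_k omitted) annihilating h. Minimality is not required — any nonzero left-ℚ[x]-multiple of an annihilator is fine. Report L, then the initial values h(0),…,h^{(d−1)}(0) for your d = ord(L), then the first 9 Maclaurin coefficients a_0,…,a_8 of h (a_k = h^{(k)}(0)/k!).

f: a_k = 0, -3, 0, 9/2, 0, -81/40, 0, 243/560, 0, …
g: a_k = 3, 6, 12, 24, 48, 96, 192, 384, 768, …
h₀=f+g: left-lcm gives L₀, ord ≤ 3.
h=∫h₀ ⇒ L = L₀·Dx.
L = (-594 + 648·x - 648·x^2)·Dx + (153 - 630·x + 972·x^2 - 648·x^3)·Dx^2 + (-66 + 72·x - 72·x^2)·Dx^3 + (17 - 70·x + 108·x^2 - 72·x^3)·Dx^4  (order 4).
h: a_k = 0, 3, 3/2, 4, 57/8, 48/5, 1253/80, 192/7, 215283/4480, …
ICs: h(0) = 0, h′(0) = 3, h′′(0) = 3, h′′′(0) = 24.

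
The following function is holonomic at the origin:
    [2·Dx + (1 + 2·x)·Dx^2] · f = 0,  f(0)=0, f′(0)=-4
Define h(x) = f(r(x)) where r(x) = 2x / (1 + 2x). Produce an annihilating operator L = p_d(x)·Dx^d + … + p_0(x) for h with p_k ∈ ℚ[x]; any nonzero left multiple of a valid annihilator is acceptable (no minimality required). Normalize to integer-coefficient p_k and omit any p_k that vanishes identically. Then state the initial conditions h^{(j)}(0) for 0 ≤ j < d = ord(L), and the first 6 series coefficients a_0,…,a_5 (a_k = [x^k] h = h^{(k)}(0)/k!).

f: a_k = 0, -4, 4, -16/3, 8, -64/5, …
Substitute x→r, Dx→(1/r')Dx; clear ⇒ L₀.
L = (8 + 24·x)·Dx + (1 + 8·x + 12·x^2)·Dx^2  (order 2).
h: a_k = 0, -8, 32, -416/3, 640, -15488/5, …
ICs: h(0) = 0, h′(0) = -8.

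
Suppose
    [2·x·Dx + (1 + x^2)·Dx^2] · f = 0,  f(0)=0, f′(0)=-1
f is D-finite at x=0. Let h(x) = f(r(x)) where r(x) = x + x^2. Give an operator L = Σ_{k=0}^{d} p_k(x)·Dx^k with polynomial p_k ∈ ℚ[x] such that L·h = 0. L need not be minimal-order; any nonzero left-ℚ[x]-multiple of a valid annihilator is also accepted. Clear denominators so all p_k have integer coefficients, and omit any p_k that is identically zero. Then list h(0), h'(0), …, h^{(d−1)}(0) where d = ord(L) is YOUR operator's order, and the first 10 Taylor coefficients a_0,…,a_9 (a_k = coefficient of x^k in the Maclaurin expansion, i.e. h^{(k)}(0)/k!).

L = (-2 + 2·x + 8·x^2 + 12·x^3 + 6·x^4)·Dx + (1 + 2·x + x^2 + 4·x^3 + 5·x^4 + 2·x^5)·Dx^2  (order 2).
h: a_k = 0, -1, -1, 1/3, 1, 4/5, -2/3, -13/7, -1, 17/9, …
ICs: h(0) = 0, h′(0) = -1.

f: a_k = 0, -1, 0, 1/3, 0, -1/5, 0, 1/7, 0, -1/9, …
h₀=f(r): pull back L_f along r ⇒ L₀.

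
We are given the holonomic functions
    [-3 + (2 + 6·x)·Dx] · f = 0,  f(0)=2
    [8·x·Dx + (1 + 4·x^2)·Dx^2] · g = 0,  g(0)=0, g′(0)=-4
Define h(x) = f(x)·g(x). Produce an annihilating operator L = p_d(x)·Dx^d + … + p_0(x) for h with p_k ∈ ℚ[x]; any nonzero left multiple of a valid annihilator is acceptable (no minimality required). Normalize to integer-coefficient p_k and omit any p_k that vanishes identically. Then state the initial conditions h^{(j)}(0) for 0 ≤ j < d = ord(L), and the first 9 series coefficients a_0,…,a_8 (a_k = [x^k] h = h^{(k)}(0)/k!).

L = (27 - 48·x - 36·x^2) + (-12 - 4·x + 144·x^2 + 144·x^3)·Dx + (4 + 24·x + 52·x^2 + 96·x^3 + 144·x^4)·Dx^2  (order 2).
h: a_k = 0, -8, -12, 59/3, 5/2, -983/80, -11769/160, 841319/4480, -1294977/8960, …
ICs: h(0) = 0, h′(0) = -8.

f: a_k = 2, 3, -9/4, 27/8, -405/64, 1701/128, -15309/512, 72171/1024, -2814669/16384, …
g: a_k = 0, -4, 0, 16/3, 0, -64/5, 0, 256/7, 0, …
Sym-product of L_f,L_g gives L₀ (≤ ord 2).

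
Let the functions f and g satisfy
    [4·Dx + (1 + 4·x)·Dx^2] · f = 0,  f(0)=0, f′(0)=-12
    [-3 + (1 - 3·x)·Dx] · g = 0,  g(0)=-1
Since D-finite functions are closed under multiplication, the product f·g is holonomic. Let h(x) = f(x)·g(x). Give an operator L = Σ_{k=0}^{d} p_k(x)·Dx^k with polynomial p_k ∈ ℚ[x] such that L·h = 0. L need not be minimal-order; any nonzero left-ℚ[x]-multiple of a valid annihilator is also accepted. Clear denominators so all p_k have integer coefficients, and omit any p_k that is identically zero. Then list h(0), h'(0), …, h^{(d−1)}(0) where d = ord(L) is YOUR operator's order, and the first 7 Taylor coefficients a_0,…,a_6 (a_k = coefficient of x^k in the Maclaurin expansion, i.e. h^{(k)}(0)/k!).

f: a_k = 0, -12, 24, -64, 192, -3072/5, 2048, …
g: a_k = -1, -3, -9, -27, -81, -243, -729, …
L₀ := L_f ⊗_s L_g (sym. prod.), ord ≤ 2.
L = 12 + (2 + 36·x)·Dx + (-1 - x + 12·x^2)·Dx^2  (order 2).
h: a_k = 0, 12, 12, 100, 108, 4692/5, 3836/5, …
ICs: h(0) = 0, h′(0) = 12.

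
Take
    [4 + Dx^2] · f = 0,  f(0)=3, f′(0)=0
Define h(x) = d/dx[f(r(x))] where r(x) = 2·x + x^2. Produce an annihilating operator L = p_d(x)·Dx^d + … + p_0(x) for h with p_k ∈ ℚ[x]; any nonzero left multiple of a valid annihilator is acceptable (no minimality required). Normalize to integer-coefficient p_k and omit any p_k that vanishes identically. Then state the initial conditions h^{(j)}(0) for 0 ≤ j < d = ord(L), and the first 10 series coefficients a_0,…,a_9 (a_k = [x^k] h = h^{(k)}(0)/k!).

f: a_k = 3, 0, -6, 0, 2, 0, -4/15, 0, 2/105, 0, …
L₀ from L_f via x↦r, Dx↦r'^{-1}Dx.
h=h₀': d/dx-closure on L₀ ⇒ L.
L = (19 + 64·x + 96·x^2 + 64·x^3 + 16·x^4) + (-3 - 3·x)·Dx + (1 + 2·x + x^2)·Dx^2  (order 2).
h: a_k = 0, -48, -72, 104, 320, 928/5, -1232/5, -47984/105, -7296/35, 163168/945, …
ICs: h(0) = 0, h′(0) = -48.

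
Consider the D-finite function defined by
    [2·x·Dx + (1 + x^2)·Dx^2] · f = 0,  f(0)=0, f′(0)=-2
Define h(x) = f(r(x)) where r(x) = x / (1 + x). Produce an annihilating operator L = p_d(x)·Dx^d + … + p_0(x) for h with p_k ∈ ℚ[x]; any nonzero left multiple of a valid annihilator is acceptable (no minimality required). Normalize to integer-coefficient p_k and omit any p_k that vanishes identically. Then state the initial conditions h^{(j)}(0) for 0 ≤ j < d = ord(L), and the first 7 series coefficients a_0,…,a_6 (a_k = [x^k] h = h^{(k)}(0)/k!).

L = (2 + 4·x)·Dx + (1 + 2·x + 2·x^2)·Dx^2  (order 2).
h: a_k = 0, -2, 2, -4/3, 0, 8/5, -8/3, …
ICs: h(0) = 0, h′(0) = -2.

f: a_k = 0, -2, 0, 2/3, 0, -2/5, 0, …
L₀ from L_f via x↦r, Dx↦r'^{-1}Dx.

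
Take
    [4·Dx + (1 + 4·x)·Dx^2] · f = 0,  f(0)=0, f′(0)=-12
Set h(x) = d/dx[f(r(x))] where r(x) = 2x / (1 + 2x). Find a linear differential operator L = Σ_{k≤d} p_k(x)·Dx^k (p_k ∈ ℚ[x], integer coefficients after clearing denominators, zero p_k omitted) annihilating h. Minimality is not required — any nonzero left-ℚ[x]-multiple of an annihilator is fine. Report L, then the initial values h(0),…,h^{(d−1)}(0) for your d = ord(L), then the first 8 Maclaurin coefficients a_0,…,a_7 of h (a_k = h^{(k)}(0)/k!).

L = (12 + 40·x) + (1 + 12·x + 20·x^2)·Dx  (order 1).
h: a_k = -24, 288, -2976, 29952, -299904, 2999808, -29999616, 299999232, …
ICs: h(0) = -24.

f: a_k = 0, -12, 24, -64, 192, -3072/5, 2048, -49152/7, …
L₀ from L_f via x↦r, Dx↦r'^{-1}Dx.
h=h₀': d/dx-closure on L₀ ⇒ L.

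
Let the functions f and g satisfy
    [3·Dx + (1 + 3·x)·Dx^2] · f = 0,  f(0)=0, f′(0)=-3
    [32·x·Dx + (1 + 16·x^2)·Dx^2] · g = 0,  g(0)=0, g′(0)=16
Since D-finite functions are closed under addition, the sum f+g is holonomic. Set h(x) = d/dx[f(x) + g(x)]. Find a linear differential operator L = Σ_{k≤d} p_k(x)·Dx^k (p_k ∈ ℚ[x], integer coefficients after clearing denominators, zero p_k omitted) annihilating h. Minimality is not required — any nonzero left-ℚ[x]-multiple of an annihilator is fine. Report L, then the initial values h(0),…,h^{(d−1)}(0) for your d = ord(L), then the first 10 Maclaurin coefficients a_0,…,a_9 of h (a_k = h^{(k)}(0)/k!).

f: a_k = 0, -3, 9/2, -9, 81/4, -243/5, 243/2, -2187/7, 6561/8, -2187, …
g: a_k = 0, 16, 0, -256/3, 0, 4096/5, 0, -65536/7, 0, 1048576/9, …
f+g: L₀ = lclm(L_f,L_g), ord ≤ 2+2.
h₀' ⇒ L via d/dx closure of L₀.
L = (-96 - 864·x + 4608·x^2 + 4608·x^3) + (-50 - 192·x + 672·x^2 + 9216·x^3 + 9216·x^4)·Dx + (-3 + 23·x + 96·x^2 + 512·x^3 + 2304·x^4 + 2304·x^5)·Dx^2  (order 2).
h: a_k = 13, 9, -283, 81, 3853, 729, -67723, 6561, 1028893, 59049, …
ICs: h(0) = 13, h′(0) = 9.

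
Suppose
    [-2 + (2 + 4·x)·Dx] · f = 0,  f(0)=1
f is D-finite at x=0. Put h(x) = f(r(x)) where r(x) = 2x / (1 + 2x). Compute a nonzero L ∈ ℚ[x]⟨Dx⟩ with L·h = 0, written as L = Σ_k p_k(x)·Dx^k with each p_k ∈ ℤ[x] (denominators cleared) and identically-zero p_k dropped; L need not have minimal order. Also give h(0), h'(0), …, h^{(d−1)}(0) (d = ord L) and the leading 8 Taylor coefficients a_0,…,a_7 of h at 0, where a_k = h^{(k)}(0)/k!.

f: a_k = 1, 1, -1/2, 1/2, -5/8, 7/8, -21/16, 33/16, …
f∘r: x↦r, Dx↦Dx/r' in L_f ⇒ L₀.
L = -2 + (1 + 8·x + 12·x^2)·Dx  (order 1).
h: a_k = 1, 2, -6, 20, -74, 300, -1308, 6024, …
ICs: h(0) = 1.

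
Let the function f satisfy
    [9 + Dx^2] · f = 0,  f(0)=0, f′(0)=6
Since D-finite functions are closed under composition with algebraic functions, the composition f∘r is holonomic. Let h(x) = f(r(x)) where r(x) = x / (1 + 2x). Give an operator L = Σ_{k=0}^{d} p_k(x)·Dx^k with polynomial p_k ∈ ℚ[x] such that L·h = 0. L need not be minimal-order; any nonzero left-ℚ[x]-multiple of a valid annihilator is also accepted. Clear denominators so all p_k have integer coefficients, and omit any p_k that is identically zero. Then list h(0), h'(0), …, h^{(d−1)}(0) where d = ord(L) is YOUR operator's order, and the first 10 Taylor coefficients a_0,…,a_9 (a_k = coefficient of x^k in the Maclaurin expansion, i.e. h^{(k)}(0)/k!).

L = 9 + (4 + 24·x + 48·x^2 + 32·x^3)·Dx + (1 + 8·x + 24·x^2 + 32·x^3 + 16·x^4)·Dx^2  (order 2).
h: a_k = 0, 6, -12, 15, 6, -2319/20, 975/2, -429483/280, 83163/20, -4548585/448, …
ICs: h(0) = 0, h′(0) = 6.

f: a_k = 0, 6, 0, -9, 0, 81/20, 0, -243/280, 0, 243/2240, …
h₀=f(r): pull back L_f along r ⇒ L₀.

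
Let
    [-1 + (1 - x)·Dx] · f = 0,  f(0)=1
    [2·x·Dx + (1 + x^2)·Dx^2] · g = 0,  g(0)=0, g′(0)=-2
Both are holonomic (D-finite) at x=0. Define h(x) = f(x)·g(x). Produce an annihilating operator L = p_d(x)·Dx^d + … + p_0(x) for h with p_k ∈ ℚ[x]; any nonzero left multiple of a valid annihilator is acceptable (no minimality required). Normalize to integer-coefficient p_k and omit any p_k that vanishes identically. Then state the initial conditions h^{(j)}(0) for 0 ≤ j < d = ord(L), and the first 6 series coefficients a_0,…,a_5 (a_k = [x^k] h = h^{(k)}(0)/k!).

f: a_k = 1, 1, 1, 1, 1, 1, …
g: a_k = 0, -2, 0, 2/3, 0, -2/5, …
h₀=f·g: eliminate ⇒ L₀, order ≤ 1·2.
L = 2·x + (2 - 2·x + 4·x^2)·Dx + (-1 + x - x^2 + x^3)·Dx^2  (order 2).
h: a_k = 0, -2, -2, -4/3, -4/3, -26/15, …
ICs: h(0) = 0, h′(0) = -2.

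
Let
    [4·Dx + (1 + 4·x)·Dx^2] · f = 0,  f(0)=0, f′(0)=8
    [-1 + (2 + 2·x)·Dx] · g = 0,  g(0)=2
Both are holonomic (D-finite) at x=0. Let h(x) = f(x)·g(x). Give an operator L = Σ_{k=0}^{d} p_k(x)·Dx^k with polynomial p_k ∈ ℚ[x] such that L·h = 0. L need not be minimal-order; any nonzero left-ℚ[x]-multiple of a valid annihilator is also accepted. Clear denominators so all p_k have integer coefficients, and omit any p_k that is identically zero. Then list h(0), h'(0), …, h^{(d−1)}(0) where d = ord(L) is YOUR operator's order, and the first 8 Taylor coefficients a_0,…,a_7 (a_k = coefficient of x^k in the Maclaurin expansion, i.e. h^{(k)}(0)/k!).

L = (-5 + 4·x) + (12 + 12·x)·Dx + (4 + 24·x + 36·x^2 + 16·x^3)·Dx^2  (order 2).
h: a_k = 0, 16, -24, 202/3, -625/3, 81349/120, -547691/240, 52913387/6720, …
ICs: h(0) = 0, h′(0) = 16.

f: a_k = 0, 8, -16, 128/3, -128, 2048/5, -4096/3, 32768/7, …
g: a_k = 2, 1, -1/4, 1/8, -5/64, 7/128, -21/512, 33/1024, …
h₀=f·g: eliminate ⇒ L₀, order ≤ 2·1.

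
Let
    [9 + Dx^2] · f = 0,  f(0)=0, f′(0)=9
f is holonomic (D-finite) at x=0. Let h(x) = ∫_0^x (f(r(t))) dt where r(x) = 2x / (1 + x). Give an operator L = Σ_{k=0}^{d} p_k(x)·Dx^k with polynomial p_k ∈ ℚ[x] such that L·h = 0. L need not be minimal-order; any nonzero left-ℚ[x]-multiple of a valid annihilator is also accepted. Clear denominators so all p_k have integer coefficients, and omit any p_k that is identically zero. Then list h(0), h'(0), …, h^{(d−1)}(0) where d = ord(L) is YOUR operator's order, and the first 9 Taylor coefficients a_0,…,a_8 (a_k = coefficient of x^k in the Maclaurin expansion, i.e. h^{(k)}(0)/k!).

f: a_k = 0, 9, 0, -27/2, 0, 243/40, 0, -729/560, 0, …
f∘r: x↦r, Dx↦Dx/r' in L_f ⇒ L₀.
∫: right-multiply L₀ by Dx.
L = 36·Dx + (2 + 6·x + 6·x^2 + 2·x^3)·Dx^2 + (1 + 4·x + 6·x^2 + 4·x^3 + x^4)·Dx^3  (order 3).
h: a_k = 0, 0, 9, -6, -45/2, 306/5, -363/5, 90/7, 20079/140, …
ICs: h(0) = 0, h′(0) = 0, h′′(0) = 18.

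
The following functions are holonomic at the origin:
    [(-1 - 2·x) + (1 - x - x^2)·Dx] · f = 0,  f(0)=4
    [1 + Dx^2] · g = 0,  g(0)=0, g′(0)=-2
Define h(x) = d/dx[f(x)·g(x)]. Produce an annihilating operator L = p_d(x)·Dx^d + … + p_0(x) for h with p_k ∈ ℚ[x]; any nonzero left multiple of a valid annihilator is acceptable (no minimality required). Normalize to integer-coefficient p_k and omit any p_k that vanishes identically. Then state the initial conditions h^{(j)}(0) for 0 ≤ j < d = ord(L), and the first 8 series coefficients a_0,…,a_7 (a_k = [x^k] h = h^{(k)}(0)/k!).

f: a_k = 4, 4, 8, 12, 20, 32, 52, 84, …
g: a_k = 0, -2, 0, 1/3, 0, -1/60, 0, 1/2520, …
f·g: L₀ = L_f ⊗_s L_g, ord ≤ 1·2.
Differentiate: ansatz ord ≤ ord L₀ ⇒ L.
L = (3 - 2·x - x^2 + 2·x^3 + x^4) + (4 + 10·x + 6·x^2 + 4·x^3)·Dx + (-1 + x^2 + 2·x^3 + x^4)·Dx^2  (order 2).
h: a_k = -8, -16, -44, -272/3, -187, -1802/5, -61403/90, -79396/63, …
ICs: h(0) = -8, h′(0) = -16.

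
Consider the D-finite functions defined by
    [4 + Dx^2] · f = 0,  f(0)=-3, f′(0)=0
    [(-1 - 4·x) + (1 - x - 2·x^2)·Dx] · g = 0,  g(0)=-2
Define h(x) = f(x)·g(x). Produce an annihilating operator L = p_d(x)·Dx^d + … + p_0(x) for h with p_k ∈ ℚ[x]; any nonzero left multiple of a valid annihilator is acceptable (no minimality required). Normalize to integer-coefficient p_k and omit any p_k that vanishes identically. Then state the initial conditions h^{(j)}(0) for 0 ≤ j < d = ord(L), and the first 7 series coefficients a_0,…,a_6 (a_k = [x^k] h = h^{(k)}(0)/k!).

f: a_k = -3, 0, 6, 0, -2, 0, 4/15, …
g: a_k = -2, -2, -6, -10, -22, -42, -86, …
Sym-product of L_f,L_g gives L₀ (≤ ord 2).
L = (4·x + 8·x^2) + (2 + 8·x)·Dx + (-1 + x + 2·x^2)·Dx^2  (order 2).
h: a_k = 6, 6, 6, 18, 34, 70, 2062/15, …
ICs: h(0) = 6, h′(0) = 6.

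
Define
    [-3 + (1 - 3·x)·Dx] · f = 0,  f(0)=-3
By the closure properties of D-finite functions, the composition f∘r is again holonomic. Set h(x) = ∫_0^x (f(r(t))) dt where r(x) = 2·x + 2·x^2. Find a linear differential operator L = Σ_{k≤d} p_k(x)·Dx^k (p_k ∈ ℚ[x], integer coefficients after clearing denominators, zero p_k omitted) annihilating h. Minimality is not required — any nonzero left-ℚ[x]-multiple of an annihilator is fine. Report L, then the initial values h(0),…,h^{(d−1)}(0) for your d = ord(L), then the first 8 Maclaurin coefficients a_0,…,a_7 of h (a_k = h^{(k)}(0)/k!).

L = (6 + 12·x)·Dx + (-1 + 6·x + 6·x^2)·Dx^2  (order 2).
h: a_k = 0, -3, -9, -42, -216, -1188, -6804, -280584/7, …
ICs: h(0) = 0, h′(0) = -3.

f: a_k = -3, -9, -27, -81, -243, -729, -2187, -6561, …
f∘r: x↦r, Dx↦Dx/r' in L_f ⇒ L₀.
h=∫h₀ ⇒ L = L₀·Dx.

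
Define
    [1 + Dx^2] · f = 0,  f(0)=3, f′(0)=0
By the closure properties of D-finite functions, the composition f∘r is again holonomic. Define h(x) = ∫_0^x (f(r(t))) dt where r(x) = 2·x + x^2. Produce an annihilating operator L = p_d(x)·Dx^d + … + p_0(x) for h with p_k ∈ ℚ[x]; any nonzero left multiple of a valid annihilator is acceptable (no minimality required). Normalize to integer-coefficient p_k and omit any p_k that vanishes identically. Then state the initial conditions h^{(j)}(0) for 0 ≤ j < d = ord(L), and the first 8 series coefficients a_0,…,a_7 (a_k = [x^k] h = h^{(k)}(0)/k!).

L = (4 + 12·x + 12·x^2 + 4·x^3)·Dx - Dx^2 + (1 + x)·Dx^3  (order 3).
h: a_k = 0, 3, 0, -2, -3/2, 1/10, 2/3, 41/105, …
ICs: h(0) = 0, h′(0) = 3, h′′(0) = 0.

f: a_k = 3, 0, -3/2, 0, 1/8, 0, -1/240, 0, …
L₀ from L_f via x↦r, Dx↦r'^{-1}Dx.
h=∫h₀ ⇒ L = L₀·Dx.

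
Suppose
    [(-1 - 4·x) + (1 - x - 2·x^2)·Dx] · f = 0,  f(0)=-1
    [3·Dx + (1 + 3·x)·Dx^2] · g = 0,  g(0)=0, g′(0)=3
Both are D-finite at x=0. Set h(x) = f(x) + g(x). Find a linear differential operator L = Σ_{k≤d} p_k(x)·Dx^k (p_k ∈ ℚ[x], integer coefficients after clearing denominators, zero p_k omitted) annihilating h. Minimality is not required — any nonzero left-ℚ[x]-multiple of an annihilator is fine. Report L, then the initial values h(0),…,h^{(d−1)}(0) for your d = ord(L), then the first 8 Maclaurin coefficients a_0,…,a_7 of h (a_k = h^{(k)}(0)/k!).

L = (66 + 270·x + 576·x^2 + 336·x^3 + 288·x^4)·Dx + (4 + 96·x + 492·x^2 + 832·x^3 + 696·x^4 + 480·x^5)·Dx^2 + (-3 - 19·x - 25·x^2 + 39·x^3 + 116·x^4 + 164·x^5 + 96·x^6)·Dx^3  (order 3).
h: a_k = -1, 2, -15/2, 4, -125/4, 138/5, -329/2, 1592/7, …
ICs: h(0) = -1, h′(0) = 2, h′′(0) = -15.

f: a_k = -1, -1, -3, -5, -11, -21, -43, -85, …
g: a_k = 0, 3, -9/2, 9, -81/4, 243/5, -243/2, 2187/7, …
Weyl lclm of L_f,L_g ⇒ L₀ (ord ≤ 3).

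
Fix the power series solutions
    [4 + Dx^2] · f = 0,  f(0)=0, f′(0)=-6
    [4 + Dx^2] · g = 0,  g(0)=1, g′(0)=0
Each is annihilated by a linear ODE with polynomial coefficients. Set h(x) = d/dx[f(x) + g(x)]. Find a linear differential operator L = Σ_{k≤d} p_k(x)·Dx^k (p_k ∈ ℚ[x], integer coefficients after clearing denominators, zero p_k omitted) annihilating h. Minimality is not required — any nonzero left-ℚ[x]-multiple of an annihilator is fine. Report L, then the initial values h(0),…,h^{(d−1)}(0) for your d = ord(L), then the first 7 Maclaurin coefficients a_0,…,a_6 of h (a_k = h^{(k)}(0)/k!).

L = 4 + Dx^2  (order 2).
h: a_k = -6, -4, 12, 8/3, -4, -8/15, 8/15, …
ICs: h(0) = -6, h′(0) = -4.

f: a_k = 0, -6, 0, 4, 0, -4/5, 0, …
g: a_k = 1, 0, -2, 0, 2/3, 0, -4/45, …
Sum ⇒ L₀ = lclm(L_f,L_g) in ℚ(x)⟨Dx⟩.
h₀' ⇒ L via d/dx closure of L₀.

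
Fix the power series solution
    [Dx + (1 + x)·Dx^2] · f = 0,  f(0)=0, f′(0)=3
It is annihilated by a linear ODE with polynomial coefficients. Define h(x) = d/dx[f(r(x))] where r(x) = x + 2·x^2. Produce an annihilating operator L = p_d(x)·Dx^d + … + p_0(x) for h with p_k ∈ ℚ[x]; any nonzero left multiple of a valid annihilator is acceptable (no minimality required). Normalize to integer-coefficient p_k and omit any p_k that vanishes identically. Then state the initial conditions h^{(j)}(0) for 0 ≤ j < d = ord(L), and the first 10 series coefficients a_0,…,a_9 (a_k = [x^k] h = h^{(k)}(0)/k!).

L = (-3 + 4·x + 8·x^2) + (1 + 5·x + 6·x^2 + 8·x^3)·Dx  (order 1).
h: a_k = 3, 9, -15, -3, 33, -27, -39, 93, -15, -171, …
ICs: h(0) = 3.

f: a_k = 0, 3, -3/2, 1, -3/4, 3/5, -1/2, 3/7, -3/8, 1/3, …
L₀ from L_f via x↦r, Dx↦r'^{-1}Dx.
h=h₀': d/dx-closure on L₀ ⇒ L.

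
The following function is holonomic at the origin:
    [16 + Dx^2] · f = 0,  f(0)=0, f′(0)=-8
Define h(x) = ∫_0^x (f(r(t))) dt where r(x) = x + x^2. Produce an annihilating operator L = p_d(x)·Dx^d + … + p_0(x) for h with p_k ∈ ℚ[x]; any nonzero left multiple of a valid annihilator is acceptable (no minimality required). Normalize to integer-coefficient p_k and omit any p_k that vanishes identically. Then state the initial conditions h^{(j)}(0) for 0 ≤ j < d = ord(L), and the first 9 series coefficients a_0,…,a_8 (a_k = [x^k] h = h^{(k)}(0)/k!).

f: a_k = 0, -8, 0, 64/3, 0, -256/15, 0, 2048/315, 0, …
L₀ from L_f via x↦r, Dx↦r'^{-1}Dx.
Integrate: L := L₀·Dx.
L = (16 + 96·x + 192·x^2 + 128·x^3)·Dx - 2·Dx^2 + (1 + 2·x)·Dx^3  (order 3).
h: a_k = 0, 0, -4, -8/3, 16/3, 64/5, 352/45, -64/7, -6464/315, …
ICs: h(0) = 0, h′(0) = 0, h′′(0) = -8.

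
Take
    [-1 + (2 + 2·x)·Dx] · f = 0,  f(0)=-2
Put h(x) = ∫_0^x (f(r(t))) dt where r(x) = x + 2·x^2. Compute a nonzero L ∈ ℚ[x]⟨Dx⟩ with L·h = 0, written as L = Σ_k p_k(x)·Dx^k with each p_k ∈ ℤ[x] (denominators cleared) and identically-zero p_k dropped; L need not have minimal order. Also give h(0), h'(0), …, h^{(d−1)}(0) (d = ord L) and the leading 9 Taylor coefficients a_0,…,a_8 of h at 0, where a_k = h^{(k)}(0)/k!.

f: a_k = -2, -1, 1/4, -1/8, 5/64, -7/128, 21/512, -33/1024, 429/16384, …
h₀=f(r): pull back L_f along r ⇒ L₀.
∫: right-multiply L₀ by Dx.
L = (-1 - 4·x)·Dx + (2 + 2·x + 4·x^2)·Dx^2  (order 2).
h: a_k = 0, -2, -1/2, -7/12, 7/32, 21/320, -119/768, 27/512, 791/8192, …
ICs: h(0) = 0, h′(0) = -2.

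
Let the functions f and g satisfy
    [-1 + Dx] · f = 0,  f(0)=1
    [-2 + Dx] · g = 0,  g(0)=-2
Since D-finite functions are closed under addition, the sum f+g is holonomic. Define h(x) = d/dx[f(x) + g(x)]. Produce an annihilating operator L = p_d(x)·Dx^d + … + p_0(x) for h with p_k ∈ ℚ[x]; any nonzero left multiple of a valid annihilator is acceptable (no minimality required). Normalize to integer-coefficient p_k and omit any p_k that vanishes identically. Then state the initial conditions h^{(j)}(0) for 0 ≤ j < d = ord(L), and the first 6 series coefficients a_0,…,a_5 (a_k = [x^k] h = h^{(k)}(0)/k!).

L = 2 - 3·Dx + Dx^2  (order 2).
h: a_k = -3, -7, -15/2, -31/6, -21/8, -127/120, …
ICs: h(0) = -3, h′(0) = -7.

f: a_k = 1, 1, 1/2, 1/6, 1/24, 1/120, …
g: a_k = -2, -4, -4, -8/3, -4/3, -8/15, …
L₀ := lclm(L_f,L_g); ord L₀ ≤ 1+1.
h=h₀': d/dx-closure on L₀ ⇒ L.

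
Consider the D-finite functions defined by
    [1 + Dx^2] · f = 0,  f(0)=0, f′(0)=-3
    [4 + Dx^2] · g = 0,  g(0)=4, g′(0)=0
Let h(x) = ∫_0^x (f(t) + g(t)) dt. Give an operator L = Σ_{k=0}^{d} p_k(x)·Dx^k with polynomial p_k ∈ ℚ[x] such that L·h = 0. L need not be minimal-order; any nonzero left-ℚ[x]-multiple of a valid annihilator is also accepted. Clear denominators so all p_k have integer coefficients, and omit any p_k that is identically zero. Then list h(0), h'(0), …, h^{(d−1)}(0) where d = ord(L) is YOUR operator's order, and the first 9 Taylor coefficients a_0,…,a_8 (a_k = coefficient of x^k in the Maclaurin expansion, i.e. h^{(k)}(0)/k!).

L = 4·Dx + 5·Dx^3 + Dx^5  (order 5).
h: a_k = 0, 4, -3/2, -8/3, 1/8, 8/15, -1/240, -16/315, 1/13440, …
ICs: h(0) = 0, h′(0) = 4, h′′(0) = -3, h′′′(0) = -16, h′′′′(0) = 3.

f: a_k = 0, -3, 0, 1/2, 0, -1/40, 0, 1/1680, 0, …
g: a_k = 4, 0, -8, 0, 8/3, 0, -16/45, 0, 8/315, …
Sum ⇒ L₀ = lclm(L_f,L_g) in ℚ(x)⟨Dx⟩.
h=∫h₀ ⇒ L = L₀·Dx.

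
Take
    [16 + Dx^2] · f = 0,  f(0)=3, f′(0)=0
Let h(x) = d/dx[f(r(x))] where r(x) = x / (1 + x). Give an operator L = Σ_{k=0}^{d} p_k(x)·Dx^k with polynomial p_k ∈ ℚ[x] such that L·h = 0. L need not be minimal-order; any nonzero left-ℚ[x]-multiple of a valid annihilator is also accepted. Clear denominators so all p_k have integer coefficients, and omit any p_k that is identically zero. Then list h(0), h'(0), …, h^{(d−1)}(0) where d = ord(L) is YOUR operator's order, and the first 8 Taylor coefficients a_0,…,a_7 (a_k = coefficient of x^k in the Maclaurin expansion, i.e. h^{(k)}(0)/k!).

L = (22 + 12·x + 6·x^2) + (6 + 18·x + 18·x^2 + 6·x^3)·Dx + (1 + 4·x + 6·x^2 + 4·x^3 + x^4)·Dx^2  (order 2).
h: a_k = 0, -48, 144, -160, -160, 5488/5, -13776/5, 100544/21, …
ICs: h(0) = 0, h′(0) = -48.

f: a_k = 3, 0, -24, 0, 32, 0, -256/15, 0, …
h₀=f(r): pull back L_f along r ⇒ L₀.
Differentiate: ansatz ord ≤ ord L₀ ⇒ L.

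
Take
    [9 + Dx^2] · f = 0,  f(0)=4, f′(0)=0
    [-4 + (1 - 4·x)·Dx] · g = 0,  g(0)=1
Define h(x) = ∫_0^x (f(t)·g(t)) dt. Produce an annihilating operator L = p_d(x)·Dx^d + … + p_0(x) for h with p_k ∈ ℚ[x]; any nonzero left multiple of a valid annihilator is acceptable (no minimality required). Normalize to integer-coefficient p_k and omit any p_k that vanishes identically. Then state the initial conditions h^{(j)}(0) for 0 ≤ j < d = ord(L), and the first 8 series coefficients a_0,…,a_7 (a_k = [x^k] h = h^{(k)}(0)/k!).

f: a_k = 4, 0, -18, 0, 27/2, 0, -81/20, 0, …
g: a_k = 1, 4, 16, 64, 256, 1024, 4096, 16384, …
L₀ := L_f ⊗_s L_g (sym. prod.), ord ≤ 2.
∫: right-multiply L₀ by Dx.
L = (-9 + 36·x)·Dx + 8·Dx^2 + (-1 + 4·x)·Dx^3  (order 3).
h: a_k = 0, 4, 8, 46/3, 46, 1499/10, 1499/3, 239759/140, …
ICs: h(0) = 0, h′(0) = 4, h′′(0) = 16.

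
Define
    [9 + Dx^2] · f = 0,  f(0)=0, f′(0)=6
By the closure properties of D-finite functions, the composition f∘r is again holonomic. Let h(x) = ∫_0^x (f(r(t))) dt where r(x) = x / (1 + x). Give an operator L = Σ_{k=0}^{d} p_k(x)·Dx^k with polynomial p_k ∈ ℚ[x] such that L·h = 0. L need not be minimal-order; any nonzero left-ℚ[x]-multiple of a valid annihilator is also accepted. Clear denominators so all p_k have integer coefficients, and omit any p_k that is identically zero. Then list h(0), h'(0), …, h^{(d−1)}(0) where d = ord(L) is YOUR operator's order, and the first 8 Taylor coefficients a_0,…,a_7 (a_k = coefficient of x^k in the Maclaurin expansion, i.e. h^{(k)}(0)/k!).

L = 9·Dx + (2 + 6·x + 6·x^2 + 2·x^3)·Dx^2 + (1 + 4·x + 6·x^2 + 4·x^3 + x^4)·Dx^3  (order 3).
h: a_k = 0, 0, 3, -2, -3/4, 21/5, -293/40, 255/28, …
ICs: h(0) = 0, h′(0) = 0, h′′(0) = 6.

f: a_k = 0, 6, 0, -9, 0, 81/20, 0, -243/280, …
f∘r: x↦r, Dx↦Dx/r' in L_f ⇒ L₀.
h=∫h₀ ⇒ L = L₀·Dx.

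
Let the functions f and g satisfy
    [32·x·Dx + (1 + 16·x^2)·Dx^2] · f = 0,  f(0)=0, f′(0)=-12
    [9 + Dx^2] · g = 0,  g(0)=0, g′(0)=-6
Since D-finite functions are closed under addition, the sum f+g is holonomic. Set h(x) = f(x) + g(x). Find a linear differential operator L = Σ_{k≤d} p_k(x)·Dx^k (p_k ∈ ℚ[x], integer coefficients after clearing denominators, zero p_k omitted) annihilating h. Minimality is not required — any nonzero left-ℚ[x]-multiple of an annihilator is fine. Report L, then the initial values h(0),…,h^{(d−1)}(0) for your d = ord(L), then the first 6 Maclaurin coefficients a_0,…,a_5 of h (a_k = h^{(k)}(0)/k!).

f: a_k = 0, -12, 0, 64, 0, -3072/5, …
g: a_k = 0, -6, 0, 9, 0, -81/20, …
f+g: L₀ = lclm(L_f,L_g), ord ≤ 2+2.
L = (-52704·x + 967680·x^3 + 663552·x^5)·Dx + (-207 + 13104·x^2 + 283392·x^4 + 331776·x^6)·Dx^2 + (-5856·x + 107520·x^3 + 73728·x^5)·Dx^3 + (-23 + 1456·x^2 + 31488·x^4 + 36864·x^6)·Dx^4  (order 4).
h: a_k = 0, -18, 0, 73, 0, -12369/20, …
ICs: h(0) = 0, h′(0) = -18, h′′(0) = 0, h′′′(0) = 438.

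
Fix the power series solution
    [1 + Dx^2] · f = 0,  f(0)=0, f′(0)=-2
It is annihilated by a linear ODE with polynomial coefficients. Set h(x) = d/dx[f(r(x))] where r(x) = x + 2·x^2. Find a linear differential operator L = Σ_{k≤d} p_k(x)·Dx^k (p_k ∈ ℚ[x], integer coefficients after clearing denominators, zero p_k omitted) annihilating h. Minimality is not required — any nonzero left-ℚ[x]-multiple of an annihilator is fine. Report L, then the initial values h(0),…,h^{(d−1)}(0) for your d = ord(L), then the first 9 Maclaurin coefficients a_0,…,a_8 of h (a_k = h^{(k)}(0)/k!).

L = (49 + 16·x + 96·x^2 + 256·x^3 + 256·x^4) + (-12 - 48·x)·Dx + (1 + 8·x + 16·x^2)·Dx^2  (order 2).
h: a_k = -2, -8, 1, 8, 239/12, 15, -1679/360, -478/45, -235873/20160, …
ICs: h(0) = -2, h′(0) = -8.

f: a_k = 0, -2, 0, 1/3, 0, -1/60, 0, 1/2520, 0, …
L₀ from L_f via x↦r, Dx↦r'^{-1}Dx.
h₀' ⇒ L via d/dx closure of L₀.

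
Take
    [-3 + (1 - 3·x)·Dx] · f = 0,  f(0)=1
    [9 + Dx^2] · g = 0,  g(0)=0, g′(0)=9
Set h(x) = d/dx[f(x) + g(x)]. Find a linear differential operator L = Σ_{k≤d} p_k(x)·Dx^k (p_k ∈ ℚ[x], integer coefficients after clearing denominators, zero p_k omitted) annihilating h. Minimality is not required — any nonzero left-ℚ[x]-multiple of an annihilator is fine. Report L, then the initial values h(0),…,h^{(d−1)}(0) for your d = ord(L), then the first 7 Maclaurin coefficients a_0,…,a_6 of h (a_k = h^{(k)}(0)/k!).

f: a_k = 1, 3, 9, 27, 81, 243, 729, …
g: a_k = 0, 9, 0, -27/2, 0, 243/40, 0, …
Weyl lclm of L_f,L_g ⇒ L₀ (ord ≤ 3).
Derive L from L₀ (diff closure).
L = (702 - 324·x + 486·x^2) + (-63 + 243·x - 243·x^2 + 243·x^3)·Dx + (78 - 36·x + 54·x^2)·Dx^2 + (-7 + 27·x - 27·x^2 + 27·x^3)·Dx^3  (order 3).
h: a_k = 12, 18, 81/2, 324, 9963/8, 4374, 1223991/80, …
ICs: h(0) = 12, h′(0) = 18, h′′(0) = 81.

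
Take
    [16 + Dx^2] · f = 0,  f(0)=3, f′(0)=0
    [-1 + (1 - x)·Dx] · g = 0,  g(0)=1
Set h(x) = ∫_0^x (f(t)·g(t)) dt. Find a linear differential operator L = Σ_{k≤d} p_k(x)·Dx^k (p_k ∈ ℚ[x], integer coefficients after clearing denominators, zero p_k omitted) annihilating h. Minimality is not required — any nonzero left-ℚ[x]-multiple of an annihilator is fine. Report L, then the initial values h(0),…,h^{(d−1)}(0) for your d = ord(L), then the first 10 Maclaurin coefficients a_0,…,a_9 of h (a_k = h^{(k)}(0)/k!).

L = (-16 + 16·x)·Dx + 2·Dx^2 + (-1 + x)·Dx^3  (order 3).
h: a_k = 0, 3, 3/2, -7, -21/4, 11/5, 11/6, -13/15, -91/120, -25/189, …
ICs: h(0) = 0, h′(0) = 3, h′′(0) = 3.

f: a_k = 3, 0, -24, 0, 32, 0, -256/15, 0, 512/105, 0, …
g: a_k = 1, 1, 1, 1, 1, 1, 1, 1, 1, 1, …
L₀ := L_f ⊗_s L_g (sym. prod.), ord ≤ 2.
h=∫h₀ ⇒ L = L₀·Dx.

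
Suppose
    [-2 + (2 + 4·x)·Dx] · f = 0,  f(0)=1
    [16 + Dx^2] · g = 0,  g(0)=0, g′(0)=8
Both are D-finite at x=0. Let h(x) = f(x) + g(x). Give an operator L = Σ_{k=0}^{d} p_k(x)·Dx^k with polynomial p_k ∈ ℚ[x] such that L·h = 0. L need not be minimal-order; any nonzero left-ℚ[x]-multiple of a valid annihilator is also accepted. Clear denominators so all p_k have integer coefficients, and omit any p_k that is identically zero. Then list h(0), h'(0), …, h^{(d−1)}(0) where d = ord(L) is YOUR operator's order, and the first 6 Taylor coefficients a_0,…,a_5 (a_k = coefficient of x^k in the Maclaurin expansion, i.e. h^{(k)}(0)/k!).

L = (-304 - 1024·x - 1024·x^2) + (240 + 1504·x + 3072·x^2 + 2048·x^3)·Dx + (-19 - 64·x - 64·x^2)·Dx^2 + (15 + 94·x + 192·x^2 + 128·x^3)·Dx^3  (order 3).
h: a_k = 1, 9, -1/2, -125/6, -5/8, 2153/120, …
ICs: h(0) = 1, h′(0) = 9, h′′(0) = -1.

f: a_k = 1, 1, -1/2, 1/2, -5/8, 7/8, …
g: a_k = 0, 8, 0, -64/3, 0, 256/15, …
L₀ := lclm(L_f,L_g); ord L₀ ≤ 1+2.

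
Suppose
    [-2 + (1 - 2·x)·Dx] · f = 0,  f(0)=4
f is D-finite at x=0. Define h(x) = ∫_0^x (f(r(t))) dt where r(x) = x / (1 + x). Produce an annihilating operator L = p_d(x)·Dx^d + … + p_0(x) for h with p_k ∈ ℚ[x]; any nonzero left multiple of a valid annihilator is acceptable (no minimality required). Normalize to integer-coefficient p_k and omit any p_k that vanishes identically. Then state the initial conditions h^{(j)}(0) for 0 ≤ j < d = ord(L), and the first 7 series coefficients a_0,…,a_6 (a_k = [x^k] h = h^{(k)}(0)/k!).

L = 2·Dx + (-1 + x^2)·Dx^2  (order 2).
h: a_k = 0, 4, 4, 8/3, 2, 8/5, 4/3, …
ICs: h(0) = 0, h′(0) = 4.

f: a_k = 4, 8, 16, 32, 64, 128, 256, …
L₀ from L_f via x↦r, Dx↦r'^{-1}Dx.
h=∫h₀ ⇒ L = L₀·Dx.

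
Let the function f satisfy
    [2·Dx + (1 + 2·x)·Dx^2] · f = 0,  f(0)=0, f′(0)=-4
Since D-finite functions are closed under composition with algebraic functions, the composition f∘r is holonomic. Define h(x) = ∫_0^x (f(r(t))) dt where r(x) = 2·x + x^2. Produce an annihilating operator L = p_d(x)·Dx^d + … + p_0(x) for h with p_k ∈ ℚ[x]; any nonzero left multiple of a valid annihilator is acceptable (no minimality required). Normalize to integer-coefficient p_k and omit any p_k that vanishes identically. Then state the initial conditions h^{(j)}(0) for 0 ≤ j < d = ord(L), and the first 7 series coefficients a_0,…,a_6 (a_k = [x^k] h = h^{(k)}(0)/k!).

f: a_k = 0, -4, 4, -16/3, 8, -64/5, 64/3, …
f∘r: x↦r, Dx↦Dx/r' in L_f ⇒ L₀.
Integrate: L := L₀·Dx.
L = (3 + 4·x + 2·x^2)·Dx^2 + (1 + 5·x + 6·x^2 + 2·x^3)·Dx^3  (order 3).
h: a_k = 0, 0, -4, 4, -20/3, 68/5, -464/15, …
ICs: h(0) = 0, h′(0) = 0, h′′(0) = -8.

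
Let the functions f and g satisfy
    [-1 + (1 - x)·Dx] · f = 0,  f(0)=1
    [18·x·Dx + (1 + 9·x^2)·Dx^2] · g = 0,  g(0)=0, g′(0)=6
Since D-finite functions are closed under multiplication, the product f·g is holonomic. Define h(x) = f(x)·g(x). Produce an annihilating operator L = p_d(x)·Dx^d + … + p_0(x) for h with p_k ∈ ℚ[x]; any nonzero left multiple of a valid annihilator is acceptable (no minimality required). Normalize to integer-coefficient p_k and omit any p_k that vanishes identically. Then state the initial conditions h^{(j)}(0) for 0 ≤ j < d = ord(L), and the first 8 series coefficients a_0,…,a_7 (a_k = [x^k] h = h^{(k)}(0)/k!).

f: a_k = 1, 1, 1, 1, 1, 1, 1, 1, …
g: a_k = 0, 6, 0, -18, 0, 486/5, 0, -4374/7, …
L₀ := L_f ⊗_s L_g (sym. prod.), ord ≤ 2.
L = 18·x + (2 - 18·x + 36·x^2)·Dx + (-1 + x - 9·x^2 + 9·x^3)·Dx^2  (order 2).
h: a_k = 0, 6, 6, -12, -12, 426/5, 426/5, -18888/35, …
ICs: h(0) = 0, h′(0) = 6.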